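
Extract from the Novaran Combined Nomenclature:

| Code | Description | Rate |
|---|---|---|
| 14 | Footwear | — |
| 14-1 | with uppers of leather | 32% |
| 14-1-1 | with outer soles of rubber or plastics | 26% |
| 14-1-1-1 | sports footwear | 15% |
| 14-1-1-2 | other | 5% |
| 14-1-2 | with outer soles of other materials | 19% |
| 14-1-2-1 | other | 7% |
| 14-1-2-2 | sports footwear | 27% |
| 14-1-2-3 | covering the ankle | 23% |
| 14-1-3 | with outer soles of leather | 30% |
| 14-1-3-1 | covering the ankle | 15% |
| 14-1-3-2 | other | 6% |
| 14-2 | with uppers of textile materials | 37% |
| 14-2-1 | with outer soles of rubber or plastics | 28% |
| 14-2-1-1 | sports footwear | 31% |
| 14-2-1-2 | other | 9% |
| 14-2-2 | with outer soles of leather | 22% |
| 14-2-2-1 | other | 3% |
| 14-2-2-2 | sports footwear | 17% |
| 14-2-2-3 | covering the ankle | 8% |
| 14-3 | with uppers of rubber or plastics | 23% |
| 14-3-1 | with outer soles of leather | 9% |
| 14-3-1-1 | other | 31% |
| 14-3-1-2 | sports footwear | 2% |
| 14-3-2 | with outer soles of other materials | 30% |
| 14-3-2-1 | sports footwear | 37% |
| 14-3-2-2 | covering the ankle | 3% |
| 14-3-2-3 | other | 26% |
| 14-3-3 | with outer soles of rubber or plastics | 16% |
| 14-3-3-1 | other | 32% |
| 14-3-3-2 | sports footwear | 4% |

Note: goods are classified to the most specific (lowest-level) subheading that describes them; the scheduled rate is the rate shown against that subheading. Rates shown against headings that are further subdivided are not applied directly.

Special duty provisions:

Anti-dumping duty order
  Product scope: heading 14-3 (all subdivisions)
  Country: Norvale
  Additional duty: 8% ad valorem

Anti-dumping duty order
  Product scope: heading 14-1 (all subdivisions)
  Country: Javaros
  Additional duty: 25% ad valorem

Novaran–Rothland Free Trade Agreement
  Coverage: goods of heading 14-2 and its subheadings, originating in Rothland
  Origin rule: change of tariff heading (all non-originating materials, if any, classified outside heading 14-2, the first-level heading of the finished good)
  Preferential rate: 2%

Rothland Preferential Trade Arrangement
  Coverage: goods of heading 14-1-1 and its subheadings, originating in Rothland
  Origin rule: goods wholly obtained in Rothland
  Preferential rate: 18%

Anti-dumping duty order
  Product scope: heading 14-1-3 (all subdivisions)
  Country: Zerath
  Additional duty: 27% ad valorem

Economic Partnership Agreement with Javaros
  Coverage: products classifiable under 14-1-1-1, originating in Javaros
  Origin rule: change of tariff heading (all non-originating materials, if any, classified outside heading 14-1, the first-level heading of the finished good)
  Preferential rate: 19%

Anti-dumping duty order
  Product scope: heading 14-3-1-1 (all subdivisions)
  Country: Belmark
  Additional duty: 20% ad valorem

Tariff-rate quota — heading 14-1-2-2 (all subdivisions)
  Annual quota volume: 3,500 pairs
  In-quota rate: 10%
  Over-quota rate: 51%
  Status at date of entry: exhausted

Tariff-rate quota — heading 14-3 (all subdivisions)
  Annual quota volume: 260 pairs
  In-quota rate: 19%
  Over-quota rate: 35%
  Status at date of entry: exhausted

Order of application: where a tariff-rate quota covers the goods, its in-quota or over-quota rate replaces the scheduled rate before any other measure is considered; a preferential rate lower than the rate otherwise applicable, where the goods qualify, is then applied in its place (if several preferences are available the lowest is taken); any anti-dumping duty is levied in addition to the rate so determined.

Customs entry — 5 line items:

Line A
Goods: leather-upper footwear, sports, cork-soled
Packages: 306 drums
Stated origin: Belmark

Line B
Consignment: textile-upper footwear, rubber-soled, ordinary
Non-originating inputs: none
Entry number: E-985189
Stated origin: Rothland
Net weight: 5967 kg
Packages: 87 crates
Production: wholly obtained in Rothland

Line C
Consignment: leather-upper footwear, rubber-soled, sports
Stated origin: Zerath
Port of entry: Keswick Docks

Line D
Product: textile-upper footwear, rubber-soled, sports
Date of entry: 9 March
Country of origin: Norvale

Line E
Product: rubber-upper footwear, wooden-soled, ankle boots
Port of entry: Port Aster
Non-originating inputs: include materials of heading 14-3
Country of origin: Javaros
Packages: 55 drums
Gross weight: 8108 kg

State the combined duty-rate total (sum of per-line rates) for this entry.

134%

Line A: leather-upper → 14-1; cork-soled → 14-1-2; sports → 14-1-2-2. Scheduled 27%. quota on 14-1-2-2 exhausted → over-quota 51%. → 51%.
Line B: textile-upper → 14-2; rubber-soled → 14-2-1; ordinary → 14-2-1-2. Scheduled 9%. Rothland agreement on 14-2: CTH met → 2% available; Rothland agreement on 14-1-1: 14-2-1-2 not covered; preferential 2%. → 2%.
Line C: leather-upper → 14-1; rubber-soled → 14-1-1; sports → 14-1-1-1. Scheduled 15%. No special measure applies. → 15%.
Line D: textile-upper → 14-2; rubber-soled → 14-2-1; sports → 14-2-1-1. Scheduled 31%. No special measure applies. → 31%.
Line E: rubber-upper → 14-3; wooden-soled → 14-3-2; ankle boots → 14-3-2-2. Scheduled 3%. quota on 14-3 exhausted → over-quota 35%; Javaros agreement on 14-1-1-1: 14-3-2-2 not covered. → 35%.
Sum: 51% + 2% + 15% + 31% + 35% = 134%.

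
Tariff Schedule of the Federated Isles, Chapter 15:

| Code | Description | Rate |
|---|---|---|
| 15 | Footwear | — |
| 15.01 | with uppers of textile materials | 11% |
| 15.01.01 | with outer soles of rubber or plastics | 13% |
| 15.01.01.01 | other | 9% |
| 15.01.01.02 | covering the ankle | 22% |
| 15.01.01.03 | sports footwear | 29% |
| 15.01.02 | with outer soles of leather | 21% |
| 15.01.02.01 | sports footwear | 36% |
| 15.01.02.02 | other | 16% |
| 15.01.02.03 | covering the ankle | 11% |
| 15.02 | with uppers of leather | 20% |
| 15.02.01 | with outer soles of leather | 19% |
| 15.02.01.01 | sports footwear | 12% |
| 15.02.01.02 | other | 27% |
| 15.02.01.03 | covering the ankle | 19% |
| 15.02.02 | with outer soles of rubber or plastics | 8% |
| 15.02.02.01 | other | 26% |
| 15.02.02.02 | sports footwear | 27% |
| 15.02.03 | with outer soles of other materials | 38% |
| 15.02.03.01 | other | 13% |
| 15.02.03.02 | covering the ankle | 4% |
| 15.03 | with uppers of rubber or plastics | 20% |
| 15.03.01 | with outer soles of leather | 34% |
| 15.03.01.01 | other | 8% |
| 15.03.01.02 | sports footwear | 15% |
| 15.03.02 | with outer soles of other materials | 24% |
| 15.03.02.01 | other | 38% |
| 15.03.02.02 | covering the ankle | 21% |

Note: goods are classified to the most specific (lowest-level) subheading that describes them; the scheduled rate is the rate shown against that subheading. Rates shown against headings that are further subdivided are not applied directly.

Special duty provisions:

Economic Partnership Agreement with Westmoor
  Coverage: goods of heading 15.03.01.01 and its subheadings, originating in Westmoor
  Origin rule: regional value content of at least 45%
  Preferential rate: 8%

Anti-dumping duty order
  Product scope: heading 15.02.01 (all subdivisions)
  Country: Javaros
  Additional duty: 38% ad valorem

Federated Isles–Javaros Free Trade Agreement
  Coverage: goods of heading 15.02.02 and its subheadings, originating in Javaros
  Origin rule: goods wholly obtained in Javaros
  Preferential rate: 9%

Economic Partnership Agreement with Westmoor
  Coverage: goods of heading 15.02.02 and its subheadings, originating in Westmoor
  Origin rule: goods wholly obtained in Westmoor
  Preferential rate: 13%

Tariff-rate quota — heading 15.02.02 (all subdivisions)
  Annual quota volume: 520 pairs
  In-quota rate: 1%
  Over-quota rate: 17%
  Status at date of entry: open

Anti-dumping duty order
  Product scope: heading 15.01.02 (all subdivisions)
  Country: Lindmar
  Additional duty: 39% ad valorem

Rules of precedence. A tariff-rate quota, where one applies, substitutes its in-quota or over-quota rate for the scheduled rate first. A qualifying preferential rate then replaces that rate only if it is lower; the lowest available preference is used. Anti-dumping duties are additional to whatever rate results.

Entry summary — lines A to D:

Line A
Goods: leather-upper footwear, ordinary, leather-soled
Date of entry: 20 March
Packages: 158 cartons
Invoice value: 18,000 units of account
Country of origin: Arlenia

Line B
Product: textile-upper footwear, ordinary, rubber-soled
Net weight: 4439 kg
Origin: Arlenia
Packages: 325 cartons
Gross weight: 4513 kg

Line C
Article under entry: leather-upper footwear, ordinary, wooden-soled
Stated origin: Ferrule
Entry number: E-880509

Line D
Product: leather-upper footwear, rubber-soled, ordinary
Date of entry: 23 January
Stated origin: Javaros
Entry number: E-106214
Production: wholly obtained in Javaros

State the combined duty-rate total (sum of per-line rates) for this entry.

50%

Line A: leather-upper → 15.02; leather-soled → 15.02.01; ordinary → 15.02.01.02. Scheduled 27%. No special measure applies. → 27%.
Line B: textile-upper → 15.01; rubber-soled → 15.01.01; ordinary → 15.01.01.01. Scheduled 9%. No special measure applies. → 9%.
Line C: leather-upper → 15.02; wooden-soled → 15.02.03; ordinary → 15.02.03.01. Scheduled 13%. No special measure applies. → 13%.
Line D: leather-upper → 15.02; rubber-soled → 15.02.02; ordinary → 15.02.02.01. Scheduled 26%. quota on 15.02.02 open → in-quota 1%; Javaros agreement on 15.02.02: wholly obtained → 9% available; preference 9% not lower than 1% → no reduction. → 1%.
Sum: 27% + 9% + 13% + 1% = 50%.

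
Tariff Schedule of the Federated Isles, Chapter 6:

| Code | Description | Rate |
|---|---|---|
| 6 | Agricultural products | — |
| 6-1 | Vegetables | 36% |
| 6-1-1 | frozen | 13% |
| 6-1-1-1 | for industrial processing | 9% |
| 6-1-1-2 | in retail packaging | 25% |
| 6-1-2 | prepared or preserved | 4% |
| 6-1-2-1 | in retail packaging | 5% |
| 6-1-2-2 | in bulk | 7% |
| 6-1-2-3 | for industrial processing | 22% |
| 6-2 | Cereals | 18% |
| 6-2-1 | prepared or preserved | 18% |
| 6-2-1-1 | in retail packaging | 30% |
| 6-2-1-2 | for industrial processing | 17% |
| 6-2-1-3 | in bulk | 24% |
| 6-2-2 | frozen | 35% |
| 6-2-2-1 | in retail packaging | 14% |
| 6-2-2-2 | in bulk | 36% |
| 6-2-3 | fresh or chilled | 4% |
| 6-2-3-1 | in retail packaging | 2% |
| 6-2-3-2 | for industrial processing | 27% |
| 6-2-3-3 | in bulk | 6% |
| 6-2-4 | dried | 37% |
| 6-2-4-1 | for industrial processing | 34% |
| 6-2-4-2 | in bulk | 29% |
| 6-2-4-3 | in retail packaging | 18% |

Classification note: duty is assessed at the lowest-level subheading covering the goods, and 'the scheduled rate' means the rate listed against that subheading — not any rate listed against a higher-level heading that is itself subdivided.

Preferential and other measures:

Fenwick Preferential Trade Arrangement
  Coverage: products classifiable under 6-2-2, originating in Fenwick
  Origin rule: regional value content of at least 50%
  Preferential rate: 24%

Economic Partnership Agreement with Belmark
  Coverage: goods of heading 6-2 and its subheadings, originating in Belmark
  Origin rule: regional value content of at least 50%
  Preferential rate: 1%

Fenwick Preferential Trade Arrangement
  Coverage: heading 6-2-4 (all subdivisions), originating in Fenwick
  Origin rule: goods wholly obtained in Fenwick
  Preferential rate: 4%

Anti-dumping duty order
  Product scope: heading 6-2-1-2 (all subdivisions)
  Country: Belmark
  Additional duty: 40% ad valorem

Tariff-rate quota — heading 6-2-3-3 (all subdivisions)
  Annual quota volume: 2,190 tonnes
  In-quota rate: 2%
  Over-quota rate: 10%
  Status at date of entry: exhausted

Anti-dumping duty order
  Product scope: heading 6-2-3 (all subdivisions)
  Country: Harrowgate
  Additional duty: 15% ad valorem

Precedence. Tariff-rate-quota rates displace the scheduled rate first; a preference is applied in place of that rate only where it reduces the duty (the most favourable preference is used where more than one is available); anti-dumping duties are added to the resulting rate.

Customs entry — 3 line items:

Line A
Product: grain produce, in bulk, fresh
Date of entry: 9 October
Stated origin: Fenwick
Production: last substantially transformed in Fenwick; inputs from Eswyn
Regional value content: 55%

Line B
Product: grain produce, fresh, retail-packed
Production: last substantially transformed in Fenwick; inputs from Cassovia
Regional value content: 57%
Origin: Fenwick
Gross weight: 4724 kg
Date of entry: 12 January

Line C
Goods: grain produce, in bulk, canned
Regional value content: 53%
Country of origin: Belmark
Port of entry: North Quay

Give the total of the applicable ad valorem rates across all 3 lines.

13%

Line A: grain → 6-2; fresh → 6-2-3; in bulk → 6-2-3-3. Scheduled 6%. quota on 6-2-3-3 exhausted → over-quota 10%; Fenwick agreement on 6-2-2: 6-2-3-3 not covered; Fenwick agreement on 6-2-4: 6-2-3-3 not covered. → 10%.
Line B: grain → 6-2; fresh → 6-2-3; retail-packed → 6-2-3-1. Scheduled 2%. Fenwick agreement on 6-2-2: 6-2-3-1 not covered; Fenwick agreement on 6-2-4: 6-2-3-1 not covered. → 2%.
Line C: grain → 6-2; canned → 6-2-1; in bulk → 6-2-1-3. Scheduled 24%. Belmark agreement on 6-2: RVC ≥ 50% → 1% available; preferential 1%. → 1%.
Sum: 10% + 2% + 1% = 13%.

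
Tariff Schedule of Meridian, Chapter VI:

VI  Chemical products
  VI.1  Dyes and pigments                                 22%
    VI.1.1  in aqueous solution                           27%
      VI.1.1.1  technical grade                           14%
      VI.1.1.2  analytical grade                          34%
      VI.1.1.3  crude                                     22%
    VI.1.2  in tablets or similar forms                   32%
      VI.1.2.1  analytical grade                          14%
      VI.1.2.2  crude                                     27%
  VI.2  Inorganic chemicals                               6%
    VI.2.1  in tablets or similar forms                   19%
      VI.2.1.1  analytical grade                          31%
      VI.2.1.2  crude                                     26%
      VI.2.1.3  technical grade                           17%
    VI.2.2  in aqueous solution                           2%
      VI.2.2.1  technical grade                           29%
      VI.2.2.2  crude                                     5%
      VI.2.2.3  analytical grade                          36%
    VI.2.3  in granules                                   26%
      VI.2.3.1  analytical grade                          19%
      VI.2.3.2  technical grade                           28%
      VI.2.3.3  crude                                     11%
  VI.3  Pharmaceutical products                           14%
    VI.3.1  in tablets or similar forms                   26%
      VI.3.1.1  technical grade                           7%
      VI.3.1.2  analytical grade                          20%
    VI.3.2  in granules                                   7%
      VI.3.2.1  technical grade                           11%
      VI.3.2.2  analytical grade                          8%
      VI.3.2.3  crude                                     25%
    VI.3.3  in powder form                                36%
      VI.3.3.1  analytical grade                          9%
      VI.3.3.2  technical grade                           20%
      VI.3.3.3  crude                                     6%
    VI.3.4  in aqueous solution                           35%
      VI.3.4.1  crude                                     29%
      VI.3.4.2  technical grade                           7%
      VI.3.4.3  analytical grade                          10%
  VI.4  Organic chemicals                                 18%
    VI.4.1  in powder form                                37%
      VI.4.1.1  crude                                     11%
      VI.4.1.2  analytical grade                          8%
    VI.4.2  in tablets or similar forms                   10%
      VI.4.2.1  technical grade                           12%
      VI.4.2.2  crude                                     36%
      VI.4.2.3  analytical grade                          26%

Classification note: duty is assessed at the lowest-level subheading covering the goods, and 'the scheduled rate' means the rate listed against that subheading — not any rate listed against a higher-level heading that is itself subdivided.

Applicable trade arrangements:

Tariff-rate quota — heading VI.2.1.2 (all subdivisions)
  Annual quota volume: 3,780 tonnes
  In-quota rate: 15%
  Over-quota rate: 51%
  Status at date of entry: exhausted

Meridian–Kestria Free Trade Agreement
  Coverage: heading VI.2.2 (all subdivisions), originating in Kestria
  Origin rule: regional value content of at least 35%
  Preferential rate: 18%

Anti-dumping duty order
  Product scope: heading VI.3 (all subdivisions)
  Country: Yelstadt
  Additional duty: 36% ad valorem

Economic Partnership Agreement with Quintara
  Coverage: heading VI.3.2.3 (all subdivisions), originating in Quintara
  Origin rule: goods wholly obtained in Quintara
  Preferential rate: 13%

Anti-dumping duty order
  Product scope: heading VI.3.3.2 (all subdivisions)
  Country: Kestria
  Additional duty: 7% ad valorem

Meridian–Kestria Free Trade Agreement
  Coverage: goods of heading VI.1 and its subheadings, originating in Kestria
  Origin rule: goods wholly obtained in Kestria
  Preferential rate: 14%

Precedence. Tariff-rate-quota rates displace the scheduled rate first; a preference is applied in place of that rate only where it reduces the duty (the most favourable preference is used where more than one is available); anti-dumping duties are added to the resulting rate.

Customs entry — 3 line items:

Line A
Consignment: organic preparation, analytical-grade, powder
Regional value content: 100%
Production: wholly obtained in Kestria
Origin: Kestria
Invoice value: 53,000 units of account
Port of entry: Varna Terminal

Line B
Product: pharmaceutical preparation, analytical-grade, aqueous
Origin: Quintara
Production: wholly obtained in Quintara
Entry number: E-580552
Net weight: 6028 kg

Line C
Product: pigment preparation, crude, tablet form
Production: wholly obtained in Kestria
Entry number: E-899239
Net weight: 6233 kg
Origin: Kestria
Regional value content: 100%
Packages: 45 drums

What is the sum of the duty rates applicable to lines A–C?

Line A: organic → VI.4; powder → VI.4.1; analytical-grade → VI.4.1.2. Scheduled 8%. Kestria agreement on VI.2.2: VI.4.1.2 not covered; Kestria agreement on VI.1: VI.4.1.2 not covered. → 8%.
Line B: pharmaceutical → VI.3; aqueous → VI.3.4; analytical-grade → VI.3.4.3. Scheduled 10%. Quintara agreement on VI.3.2.3: VI.3.4.3 not covered. → 10%.
Line C: pigment → VI.1; tablet form → VI.1.2; crude → VI.1.2.2. Scheduled 27%. Kestria agreement on VI.2.2: VI.1.2.2 not covered; Kestria agreement on VI.1: wholly obtained → 14% available; preferential 14%. → 14%.
Sum: 8% + 10% + 14% = 32%.

32%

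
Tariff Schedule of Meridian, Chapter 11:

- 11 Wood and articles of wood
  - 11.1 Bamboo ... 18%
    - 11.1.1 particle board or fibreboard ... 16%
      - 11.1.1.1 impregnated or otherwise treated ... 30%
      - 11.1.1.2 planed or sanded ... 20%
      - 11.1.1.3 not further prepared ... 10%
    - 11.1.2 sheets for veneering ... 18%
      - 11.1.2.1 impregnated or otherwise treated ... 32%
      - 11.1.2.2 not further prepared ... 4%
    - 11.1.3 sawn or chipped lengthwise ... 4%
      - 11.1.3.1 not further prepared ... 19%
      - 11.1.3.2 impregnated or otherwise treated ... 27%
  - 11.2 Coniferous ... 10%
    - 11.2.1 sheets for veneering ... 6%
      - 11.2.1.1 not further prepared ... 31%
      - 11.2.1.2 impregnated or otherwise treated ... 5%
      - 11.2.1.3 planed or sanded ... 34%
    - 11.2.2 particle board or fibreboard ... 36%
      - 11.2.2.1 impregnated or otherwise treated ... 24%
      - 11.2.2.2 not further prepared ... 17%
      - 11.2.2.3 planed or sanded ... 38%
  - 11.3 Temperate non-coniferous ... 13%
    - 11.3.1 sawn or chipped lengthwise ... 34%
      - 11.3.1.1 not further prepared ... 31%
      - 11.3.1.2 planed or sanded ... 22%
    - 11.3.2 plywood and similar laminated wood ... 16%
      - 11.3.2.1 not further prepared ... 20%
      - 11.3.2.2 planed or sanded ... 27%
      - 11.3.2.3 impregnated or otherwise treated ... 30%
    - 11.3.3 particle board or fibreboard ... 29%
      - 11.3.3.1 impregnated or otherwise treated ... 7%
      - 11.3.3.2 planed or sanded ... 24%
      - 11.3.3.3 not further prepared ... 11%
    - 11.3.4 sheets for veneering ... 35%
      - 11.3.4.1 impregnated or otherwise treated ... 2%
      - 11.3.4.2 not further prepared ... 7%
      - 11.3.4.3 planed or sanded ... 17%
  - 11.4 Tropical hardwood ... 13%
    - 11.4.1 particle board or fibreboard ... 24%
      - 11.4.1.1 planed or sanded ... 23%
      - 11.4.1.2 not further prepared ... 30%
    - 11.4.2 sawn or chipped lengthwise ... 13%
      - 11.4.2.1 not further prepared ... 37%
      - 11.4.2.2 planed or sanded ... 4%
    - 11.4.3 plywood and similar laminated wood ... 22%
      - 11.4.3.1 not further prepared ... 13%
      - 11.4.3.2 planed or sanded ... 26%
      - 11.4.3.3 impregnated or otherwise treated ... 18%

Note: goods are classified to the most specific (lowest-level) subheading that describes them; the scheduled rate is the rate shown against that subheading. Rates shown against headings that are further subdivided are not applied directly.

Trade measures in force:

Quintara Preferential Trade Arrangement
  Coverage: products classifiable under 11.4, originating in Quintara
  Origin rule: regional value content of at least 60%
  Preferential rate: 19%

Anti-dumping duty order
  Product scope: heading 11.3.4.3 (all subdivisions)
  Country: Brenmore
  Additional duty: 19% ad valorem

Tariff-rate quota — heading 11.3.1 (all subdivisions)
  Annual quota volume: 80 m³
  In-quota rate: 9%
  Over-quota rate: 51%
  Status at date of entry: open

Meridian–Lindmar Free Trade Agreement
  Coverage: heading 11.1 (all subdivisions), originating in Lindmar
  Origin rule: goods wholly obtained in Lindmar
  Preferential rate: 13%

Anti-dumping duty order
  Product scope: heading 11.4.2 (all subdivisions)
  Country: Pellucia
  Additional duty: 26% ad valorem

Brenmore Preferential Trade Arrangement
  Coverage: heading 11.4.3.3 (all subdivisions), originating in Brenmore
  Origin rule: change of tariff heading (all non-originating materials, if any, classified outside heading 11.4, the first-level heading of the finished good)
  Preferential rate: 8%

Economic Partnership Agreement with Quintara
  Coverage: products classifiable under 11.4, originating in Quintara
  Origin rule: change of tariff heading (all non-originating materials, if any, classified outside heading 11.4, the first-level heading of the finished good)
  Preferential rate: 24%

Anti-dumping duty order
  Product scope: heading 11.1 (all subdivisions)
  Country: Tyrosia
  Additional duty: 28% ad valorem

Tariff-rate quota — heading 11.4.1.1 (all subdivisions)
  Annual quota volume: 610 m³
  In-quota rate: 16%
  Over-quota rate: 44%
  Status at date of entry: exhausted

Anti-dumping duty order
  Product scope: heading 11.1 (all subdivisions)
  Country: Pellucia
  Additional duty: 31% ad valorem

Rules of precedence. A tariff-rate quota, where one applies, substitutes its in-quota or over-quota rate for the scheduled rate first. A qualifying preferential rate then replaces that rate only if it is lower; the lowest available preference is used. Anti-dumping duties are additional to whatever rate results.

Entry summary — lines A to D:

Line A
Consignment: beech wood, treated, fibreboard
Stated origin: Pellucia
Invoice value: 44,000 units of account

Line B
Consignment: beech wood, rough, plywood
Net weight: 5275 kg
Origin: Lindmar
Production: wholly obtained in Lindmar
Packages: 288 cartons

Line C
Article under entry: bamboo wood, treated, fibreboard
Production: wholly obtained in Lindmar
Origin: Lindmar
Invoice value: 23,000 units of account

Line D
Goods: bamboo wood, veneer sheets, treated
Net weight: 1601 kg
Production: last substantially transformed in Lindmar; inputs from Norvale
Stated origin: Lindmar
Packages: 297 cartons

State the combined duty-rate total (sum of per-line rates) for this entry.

72%

Line A: beech → 11.3; fibreboard → 11.3.3; treated → 11.3.3.1. Scheduled 7%. No special measure applies. → 7%.
Line B: beech → 11.3; plywood → 11.3.2; rough → 11.3.2.1. Scheduled 20%. Lindmar agreement on 11.1: 11.3.2.1 not covered. → 20%.
Line C: bamboo → 11.1; fibreboard → 11.1.1; treated → 11.1.1.1. Scheduled 30%. Lindmar agreement on 11.1: wholly obtained → 13% available; preferential 13%. → 13%.
Line D: bamboo → 11.1; veneer sheets → 11.1.2; treated → 11.1.2.1. Scheduled 32%. Lindmar agreement on 11.1: not wholly obtained. → 32%.
Sum: 7% + 20% + 13% + 32% = 72%.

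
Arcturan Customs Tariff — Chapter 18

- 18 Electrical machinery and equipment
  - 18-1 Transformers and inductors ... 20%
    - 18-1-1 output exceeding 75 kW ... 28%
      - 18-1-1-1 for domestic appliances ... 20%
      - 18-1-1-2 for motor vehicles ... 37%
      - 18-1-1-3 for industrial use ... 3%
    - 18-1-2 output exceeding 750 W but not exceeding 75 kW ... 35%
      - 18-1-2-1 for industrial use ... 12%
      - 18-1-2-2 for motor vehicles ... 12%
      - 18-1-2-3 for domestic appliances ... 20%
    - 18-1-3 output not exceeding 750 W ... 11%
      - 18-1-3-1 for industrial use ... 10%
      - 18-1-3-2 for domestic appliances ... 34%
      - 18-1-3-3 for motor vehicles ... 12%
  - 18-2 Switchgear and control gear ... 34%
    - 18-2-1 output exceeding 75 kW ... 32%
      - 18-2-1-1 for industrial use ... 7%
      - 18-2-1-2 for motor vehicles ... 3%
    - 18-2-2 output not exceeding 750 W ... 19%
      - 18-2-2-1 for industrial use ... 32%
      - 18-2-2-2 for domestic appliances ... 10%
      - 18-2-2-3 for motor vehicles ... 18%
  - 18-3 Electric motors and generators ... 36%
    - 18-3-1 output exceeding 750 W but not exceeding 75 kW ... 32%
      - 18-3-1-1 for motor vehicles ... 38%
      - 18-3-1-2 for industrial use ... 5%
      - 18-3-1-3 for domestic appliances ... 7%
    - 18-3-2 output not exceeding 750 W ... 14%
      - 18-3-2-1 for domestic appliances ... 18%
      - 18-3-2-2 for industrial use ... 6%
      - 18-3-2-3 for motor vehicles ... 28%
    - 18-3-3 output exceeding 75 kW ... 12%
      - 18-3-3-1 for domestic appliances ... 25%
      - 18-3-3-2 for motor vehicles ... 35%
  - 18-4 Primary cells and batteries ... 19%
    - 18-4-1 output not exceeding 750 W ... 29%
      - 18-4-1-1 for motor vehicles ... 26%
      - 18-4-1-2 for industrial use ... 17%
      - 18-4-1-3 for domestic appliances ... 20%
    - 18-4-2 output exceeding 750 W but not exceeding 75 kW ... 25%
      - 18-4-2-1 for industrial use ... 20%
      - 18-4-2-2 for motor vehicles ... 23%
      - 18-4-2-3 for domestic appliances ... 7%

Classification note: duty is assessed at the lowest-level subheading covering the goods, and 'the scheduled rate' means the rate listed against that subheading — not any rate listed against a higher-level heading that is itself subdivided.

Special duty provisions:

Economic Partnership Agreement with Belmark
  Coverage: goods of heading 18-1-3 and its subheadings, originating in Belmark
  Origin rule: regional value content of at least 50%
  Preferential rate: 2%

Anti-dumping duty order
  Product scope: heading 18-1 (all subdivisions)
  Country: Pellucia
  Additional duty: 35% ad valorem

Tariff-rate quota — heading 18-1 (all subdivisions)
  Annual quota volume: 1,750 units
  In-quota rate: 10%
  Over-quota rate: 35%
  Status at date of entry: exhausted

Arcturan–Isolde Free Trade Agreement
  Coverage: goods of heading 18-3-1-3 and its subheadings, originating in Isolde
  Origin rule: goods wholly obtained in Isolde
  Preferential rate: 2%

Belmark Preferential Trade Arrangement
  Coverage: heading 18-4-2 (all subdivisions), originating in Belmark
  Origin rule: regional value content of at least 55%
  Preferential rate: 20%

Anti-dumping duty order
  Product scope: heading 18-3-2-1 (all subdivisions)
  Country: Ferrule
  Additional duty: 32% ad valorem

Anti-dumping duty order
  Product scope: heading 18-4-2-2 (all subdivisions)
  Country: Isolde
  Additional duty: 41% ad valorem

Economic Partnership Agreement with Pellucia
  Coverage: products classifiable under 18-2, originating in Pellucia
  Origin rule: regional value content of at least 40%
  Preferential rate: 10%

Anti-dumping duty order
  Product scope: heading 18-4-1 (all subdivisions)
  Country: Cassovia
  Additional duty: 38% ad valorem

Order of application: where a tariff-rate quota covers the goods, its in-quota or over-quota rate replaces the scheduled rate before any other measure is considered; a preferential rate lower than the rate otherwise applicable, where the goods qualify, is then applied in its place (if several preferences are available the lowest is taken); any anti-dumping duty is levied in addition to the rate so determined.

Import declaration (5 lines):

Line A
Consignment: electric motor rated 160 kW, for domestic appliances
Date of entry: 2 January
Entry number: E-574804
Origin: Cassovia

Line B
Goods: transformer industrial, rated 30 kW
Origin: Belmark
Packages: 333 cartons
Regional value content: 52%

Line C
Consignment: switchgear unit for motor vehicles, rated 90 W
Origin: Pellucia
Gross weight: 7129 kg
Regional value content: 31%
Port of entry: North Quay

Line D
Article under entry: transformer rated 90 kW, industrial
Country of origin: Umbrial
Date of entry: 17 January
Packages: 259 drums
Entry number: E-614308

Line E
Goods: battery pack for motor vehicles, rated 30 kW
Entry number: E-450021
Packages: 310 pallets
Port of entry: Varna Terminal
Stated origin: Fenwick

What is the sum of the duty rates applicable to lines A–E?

136%

Line A: electric motor → 18-3; rated 160 kW → 18-3-3; for domestic appliances → 18-3-3-1. Scheduled 25%. No special measure applies. → 25%.
Line B: transformer → 18-1; rated 30 kW → 18-1-2; industrial → 18-1-2-1. Scheduled 12%. quota on 18-1 exhausted → over-quota 35%; Belmark agreement on 18-1-3: 18-1-2-1 not covered; Belmark agreement on 18-4-2: 18-1-2-1 not covered. → 35%.
Line C: switchgear unit → 18-2; rated 90 W → 18-2-2; for motor vehicles → 18-2-2-3. Scheduled 18%. Pellucia agreement on 18-2: RVC < 40%. → 18%.
Line D: transformer → 18-1; rated 90 kW → 18-1-1; industrial → 18-1-1-3. Scheduled 3%. quota on 18-1 exhausted → over-quota 35%. → 35%.
Line E: battery pack → 18-4; rated 30 kW → 18-4-2; for motor vehicles → 18-4-2-2. Scheduled 23%. No special measure applies. → 23%.
Sum: 25% + 35% + 18% + 35% + 23% = 136%.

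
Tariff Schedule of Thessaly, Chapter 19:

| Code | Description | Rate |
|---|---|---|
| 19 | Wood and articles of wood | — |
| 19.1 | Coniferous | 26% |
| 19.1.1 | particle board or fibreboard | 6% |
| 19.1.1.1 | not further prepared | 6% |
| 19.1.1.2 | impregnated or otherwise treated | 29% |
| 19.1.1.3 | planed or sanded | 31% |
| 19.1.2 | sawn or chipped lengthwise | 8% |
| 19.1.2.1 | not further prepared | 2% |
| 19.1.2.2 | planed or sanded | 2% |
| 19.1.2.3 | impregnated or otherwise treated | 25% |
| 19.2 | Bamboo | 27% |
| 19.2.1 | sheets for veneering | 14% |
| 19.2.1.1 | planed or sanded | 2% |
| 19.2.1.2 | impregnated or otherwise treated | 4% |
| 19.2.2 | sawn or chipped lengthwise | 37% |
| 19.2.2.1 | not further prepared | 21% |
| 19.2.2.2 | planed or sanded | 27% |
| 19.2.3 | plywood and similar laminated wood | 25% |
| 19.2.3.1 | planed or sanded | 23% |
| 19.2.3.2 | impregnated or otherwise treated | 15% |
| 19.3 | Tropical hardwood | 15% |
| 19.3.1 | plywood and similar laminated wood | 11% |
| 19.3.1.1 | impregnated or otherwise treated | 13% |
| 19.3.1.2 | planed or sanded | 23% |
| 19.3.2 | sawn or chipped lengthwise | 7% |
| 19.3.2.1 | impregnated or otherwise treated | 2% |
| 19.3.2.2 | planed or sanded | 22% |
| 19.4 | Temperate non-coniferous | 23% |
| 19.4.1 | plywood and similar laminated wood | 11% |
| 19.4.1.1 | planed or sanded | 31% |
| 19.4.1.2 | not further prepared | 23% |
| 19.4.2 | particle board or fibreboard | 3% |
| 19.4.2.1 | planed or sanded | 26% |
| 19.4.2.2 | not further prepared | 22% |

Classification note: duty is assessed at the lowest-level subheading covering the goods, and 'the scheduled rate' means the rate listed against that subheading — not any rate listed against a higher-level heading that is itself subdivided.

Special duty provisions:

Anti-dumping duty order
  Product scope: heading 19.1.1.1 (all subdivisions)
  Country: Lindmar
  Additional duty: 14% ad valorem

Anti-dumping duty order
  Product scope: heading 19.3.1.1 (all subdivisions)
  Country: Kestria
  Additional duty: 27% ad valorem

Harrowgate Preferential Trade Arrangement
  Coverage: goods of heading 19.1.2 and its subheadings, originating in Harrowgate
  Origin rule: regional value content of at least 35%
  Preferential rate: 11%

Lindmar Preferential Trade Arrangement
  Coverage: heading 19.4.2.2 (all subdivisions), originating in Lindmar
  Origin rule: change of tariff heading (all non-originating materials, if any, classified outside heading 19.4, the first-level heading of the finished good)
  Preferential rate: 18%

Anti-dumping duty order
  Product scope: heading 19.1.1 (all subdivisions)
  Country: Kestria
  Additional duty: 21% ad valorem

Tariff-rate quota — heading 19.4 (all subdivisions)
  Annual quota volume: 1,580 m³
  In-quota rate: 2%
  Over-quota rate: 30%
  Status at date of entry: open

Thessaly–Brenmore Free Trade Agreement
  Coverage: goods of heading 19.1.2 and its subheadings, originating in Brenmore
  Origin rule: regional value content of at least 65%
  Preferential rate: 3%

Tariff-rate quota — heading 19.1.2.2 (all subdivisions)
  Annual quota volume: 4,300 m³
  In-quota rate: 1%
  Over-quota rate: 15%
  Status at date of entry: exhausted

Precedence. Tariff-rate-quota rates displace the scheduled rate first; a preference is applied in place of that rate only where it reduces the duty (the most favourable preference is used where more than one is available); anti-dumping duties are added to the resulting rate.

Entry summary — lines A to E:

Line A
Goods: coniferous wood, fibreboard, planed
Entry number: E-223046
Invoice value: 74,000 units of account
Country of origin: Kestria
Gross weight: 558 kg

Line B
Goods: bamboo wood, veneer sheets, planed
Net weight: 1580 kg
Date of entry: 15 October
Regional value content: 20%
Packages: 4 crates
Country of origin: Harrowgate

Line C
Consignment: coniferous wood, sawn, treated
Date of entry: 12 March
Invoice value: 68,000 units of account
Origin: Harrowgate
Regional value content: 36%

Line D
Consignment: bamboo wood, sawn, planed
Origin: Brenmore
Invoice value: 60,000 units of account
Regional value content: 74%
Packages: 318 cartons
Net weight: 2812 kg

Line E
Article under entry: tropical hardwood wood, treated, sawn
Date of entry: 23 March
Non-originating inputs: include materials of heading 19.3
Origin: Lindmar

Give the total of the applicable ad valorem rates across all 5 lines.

94%

Line A: coniferous → 19.1; fibreboard → 19.1.1; planed → 19.1.1.3. Scheduled 31%. anti-dumping (Kestria, 19.1.1): +21%; total 31% + 21% = 52%. → 52%.
Line B: bamboo → 19.2; veneer sheets → 19.2.1; planed → 19.2.1.1. Scheduled 2%. Harrowgate agreement on 19.1.2: 19.2.1.1 not covered. → 2%.
Line C: coniferous → 19.1; sawn → 19.1.2; treated → 19.1.2.3. Scheduled 25%. Harrowgate agreement on 19.1.2: RVC ≥ 35% → 11% available; preferential 11%. → 11%.
Line D: bamboo → 19.2; sawn → 19.2.2; planed → 19.2.2.2. Scheduled 27%. Brenmore agreement on 19.1.2: 19.2.2.2 not covered. → 27%.
Line E: tropical hardwood → 19.3; sawn → 19.3.2; treated → 19.3.2.1. Scheduled 2%. Lindmar agreement on 19.4.2.2: 19.3.2.1 not covered. → 2%.
Sum: 52% + 2% + 11% + 27% + 2% = 94%.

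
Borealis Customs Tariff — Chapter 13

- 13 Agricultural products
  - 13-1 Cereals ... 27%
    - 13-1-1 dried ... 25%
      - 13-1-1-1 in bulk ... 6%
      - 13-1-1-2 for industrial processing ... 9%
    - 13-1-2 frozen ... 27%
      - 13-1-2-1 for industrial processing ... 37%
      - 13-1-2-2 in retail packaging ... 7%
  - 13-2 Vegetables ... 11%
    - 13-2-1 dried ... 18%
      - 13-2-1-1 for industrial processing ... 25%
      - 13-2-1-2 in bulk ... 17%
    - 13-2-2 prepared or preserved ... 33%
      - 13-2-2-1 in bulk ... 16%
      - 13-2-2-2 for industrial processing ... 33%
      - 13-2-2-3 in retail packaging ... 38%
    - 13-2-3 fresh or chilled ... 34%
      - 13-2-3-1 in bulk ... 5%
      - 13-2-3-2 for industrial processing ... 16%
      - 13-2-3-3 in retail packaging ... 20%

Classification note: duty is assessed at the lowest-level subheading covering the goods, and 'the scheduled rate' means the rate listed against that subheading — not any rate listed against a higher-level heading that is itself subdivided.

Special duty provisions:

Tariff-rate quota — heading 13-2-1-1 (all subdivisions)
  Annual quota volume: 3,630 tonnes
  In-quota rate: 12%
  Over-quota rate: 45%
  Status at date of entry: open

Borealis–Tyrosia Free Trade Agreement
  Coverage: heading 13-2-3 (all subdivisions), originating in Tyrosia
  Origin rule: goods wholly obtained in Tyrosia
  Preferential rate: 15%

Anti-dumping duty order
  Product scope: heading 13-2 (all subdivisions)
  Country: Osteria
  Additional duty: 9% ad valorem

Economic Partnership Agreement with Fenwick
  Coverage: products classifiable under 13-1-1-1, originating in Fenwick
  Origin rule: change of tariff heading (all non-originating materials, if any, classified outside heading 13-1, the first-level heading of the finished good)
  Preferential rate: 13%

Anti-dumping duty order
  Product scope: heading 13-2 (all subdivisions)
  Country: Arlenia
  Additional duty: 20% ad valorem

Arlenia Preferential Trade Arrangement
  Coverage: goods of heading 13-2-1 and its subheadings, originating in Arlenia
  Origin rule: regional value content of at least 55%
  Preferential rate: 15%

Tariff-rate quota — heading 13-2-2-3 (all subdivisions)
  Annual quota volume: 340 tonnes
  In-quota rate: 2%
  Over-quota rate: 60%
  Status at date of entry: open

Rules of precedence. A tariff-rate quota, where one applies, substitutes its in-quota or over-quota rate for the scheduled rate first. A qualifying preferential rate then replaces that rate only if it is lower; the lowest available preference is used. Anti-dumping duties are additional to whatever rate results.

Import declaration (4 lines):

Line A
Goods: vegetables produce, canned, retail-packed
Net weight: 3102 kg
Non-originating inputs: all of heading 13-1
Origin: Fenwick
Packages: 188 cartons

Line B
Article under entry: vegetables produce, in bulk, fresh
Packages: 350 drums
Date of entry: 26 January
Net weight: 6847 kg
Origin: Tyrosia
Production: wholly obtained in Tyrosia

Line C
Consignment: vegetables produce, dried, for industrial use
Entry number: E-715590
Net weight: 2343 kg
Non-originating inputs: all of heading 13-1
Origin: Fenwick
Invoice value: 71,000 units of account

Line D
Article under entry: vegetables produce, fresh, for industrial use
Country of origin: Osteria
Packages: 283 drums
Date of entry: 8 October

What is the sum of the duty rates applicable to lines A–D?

Line A: vegetables → 13-2; canned → 13-2-2; retail-packed → 13-2-2-3. Scheduled 38%. quota on 13-2-2-3 open → in-quota 2%; Fenwick agreement on 13-1-1-1: 13-2-2-3 not covered. → 2%.
Line B: vegetables → 13-2; fresh → 13-2-3; in bulk → 13-2-3-1. Scheduled 5%. Tyrosia agreement on 13-2-3: wholly obtained → 15% available; preference 15% not lower than 5% → no reduction. → 5%.
Line C: vegetables → 13-2; dried → 13-2-1; for industrial use → 13-2-1-1. Scheduled 25%. quota on 13-2-1-1 open → in-quota 12%; Fenwick agreement on 13-1-1-1: 13-2-1-1 not covered. → 12%.
Line D: vegetables → 13-2; fresh → 13-2-3; for industrial use → 13-2-3-2. Scheduled 16%. anti-dumping (Osteria, 13-2): +9%; total 16% + 9% = 25%. → 25%.
Sum: 2% + 5% + 12% + 25% = 44%.

44%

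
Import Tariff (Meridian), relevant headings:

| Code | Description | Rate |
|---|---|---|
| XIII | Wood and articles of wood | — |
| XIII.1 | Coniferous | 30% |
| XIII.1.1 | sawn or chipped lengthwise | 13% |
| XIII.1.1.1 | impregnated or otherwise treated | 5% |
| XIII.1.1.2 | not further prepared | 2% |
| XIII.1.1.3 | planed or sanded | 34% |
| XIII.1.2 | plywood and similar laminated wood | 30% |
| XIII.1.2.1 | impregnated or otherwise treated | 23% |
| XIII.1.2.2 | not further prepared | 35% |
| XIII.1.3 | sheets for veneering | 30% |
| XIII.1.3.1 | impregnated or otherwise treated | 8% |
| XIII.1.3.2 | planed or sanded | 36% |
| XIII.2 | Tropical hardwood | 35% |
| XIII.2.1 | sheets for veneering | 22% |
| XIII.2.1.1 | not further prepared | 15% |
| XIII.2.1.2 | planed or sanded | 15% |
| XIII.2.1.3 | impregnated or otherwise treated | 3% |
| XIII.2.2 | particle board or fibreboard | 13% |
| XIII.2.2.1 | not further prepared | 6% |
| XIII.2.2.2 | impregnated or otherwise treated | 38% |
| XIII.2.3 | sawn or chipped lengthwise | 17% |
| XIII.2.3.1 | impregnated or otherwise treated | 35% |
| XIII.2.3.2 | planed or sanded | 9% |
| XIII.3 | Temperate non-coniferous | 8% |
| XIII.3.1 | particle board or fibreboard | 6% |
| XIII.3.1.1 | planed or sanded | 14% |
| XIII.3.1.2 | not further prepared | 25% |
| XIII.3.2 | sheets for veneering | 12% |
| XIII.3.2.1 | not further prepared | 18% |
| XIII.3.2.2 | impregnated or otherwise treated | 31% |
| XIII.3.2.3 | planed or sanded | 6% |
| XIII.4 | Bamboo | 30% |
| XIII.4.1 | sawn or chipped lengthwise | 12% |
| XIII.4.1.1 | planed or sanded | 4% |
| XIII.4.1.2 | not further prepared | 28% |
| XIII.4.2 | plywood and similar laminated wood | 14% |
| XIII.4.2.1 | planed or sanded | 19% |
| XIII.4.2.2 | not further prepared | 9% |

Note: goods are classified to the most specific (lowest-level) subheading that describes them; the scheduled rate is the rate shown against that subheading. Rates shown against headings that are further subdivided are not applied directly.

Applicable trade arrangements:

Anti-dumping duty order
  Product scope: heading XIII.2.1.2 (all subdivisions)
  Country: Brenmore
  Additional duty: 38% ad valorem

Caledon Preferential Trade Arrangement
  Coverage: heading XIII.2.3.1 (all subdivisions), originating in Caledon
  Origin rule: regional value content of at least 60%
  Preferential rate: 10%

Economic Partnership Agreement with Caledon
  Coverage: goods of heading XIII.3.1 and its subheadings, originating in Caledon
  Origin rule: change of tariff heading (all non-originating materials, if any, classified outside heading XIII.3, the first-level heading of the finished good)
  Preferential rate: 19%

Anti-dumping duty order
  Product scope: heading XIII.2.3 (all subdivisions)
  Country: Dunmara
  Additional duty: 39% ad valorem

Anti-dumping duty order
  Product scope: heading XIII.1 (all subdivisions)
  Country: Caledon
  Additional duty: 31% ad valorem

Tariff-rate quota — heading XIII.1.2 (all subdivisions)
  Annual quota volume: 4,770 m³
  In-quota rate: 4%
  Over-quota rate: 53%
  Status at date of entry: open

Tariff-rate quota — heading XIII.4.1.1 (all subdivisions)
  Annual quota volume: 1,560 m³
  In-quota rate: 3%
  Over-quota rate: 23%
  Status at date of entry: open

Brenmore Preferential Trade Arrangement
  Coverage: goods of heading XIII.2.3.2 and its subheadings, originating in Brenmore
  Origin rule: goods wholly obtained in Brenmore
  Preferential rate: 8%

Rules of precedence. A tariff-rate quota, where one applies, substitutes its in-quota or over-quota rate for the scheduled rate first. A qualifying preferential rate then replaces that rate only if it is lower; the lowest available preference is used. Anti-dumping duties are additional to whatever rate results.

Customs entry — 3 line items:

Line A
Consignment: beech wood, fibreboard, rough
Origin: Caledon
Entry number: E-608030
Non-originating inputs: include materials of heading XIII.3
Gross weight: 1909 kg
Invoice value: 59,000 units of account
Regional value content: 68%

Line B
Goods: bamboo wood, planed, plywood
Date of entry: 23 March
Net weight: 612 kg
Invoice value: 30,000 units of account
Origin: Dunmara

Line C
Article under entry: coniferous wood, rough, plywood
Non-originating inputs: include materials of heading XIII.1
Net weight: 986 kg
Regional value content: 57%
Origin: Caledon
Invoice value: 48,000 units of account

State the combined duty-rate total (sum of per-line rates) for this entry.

Line A: beech → XIII.3; fibreboard → XIII.3.1; rough → XIII.3.1.2. Scheduled 25%. Caledon agreement on XIII.2.3.1: XIII.3.1.2 not covered; Caledon agreement on XIII.3.1: CTH not met. → 25%.
Line B: bamboo → XIII.4; plywood → XIII.4.2; planed → XIII.4.2.1. Scheduled 19%. No special measure applies. → 19%.
Line C: coniferous → XIII.1; plywood → XIII.1.2; rough → XIII.1.2.2. Scheduled 35%. quota on XIII.1.2 open → in-quota 4%; Caledon agreement on XIII.2.3.1: XIII.1.2.2 not covered; Caledon agreement on XIII.3.1: XIII.1.2.2 not covered; anti-dumping (Caledon, XIII.1): +31%; total 4% + 31% = 35%. → 35%.
Sum: 25% + 19% + 35% = 79%.

79%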